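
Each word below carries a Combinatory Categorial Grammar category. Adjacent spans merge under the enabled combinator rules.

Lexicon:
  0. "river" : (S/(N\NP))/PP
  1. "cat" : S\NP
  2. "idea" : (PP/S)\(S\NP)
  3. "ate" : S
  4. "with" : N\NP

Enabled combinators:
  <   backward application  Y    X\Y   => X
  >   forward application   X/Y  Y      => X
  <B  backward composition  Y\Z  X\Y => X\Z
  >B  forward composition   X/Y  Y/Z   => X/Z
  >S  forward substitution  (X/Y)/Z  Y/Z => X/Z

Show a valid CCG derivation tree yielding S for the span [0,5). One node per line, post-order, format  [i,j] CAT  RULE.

[0,1] (S/(N\NP))/PP  lex  "river"
[1,2] S\NP  lex  "cat"
[2,3] (PP/S)\(S\NP)  lex  "idea"
[1,3] PP/S  <  k=2
[3,4] S  lex  "ate"
[1,4] PP  >  k=3
[0,4] S/(N\NP)  >  k=1
[4,5] N\NP  lex  "with"
[0,5] S  >  k=4

[0,5] S   >
  [0,4] S/(N\NP)   >
    [0,1] "river" : (S/(N\NP))/PP
    [1,4] PP   >
      [1,3] PP/S   <
        [1,2] "cat" : S\NP
        [2,3] "idea" : (PP/S)\(S\NP)
      [3,4] "ate" : S
  [4,5] "with" : N\NP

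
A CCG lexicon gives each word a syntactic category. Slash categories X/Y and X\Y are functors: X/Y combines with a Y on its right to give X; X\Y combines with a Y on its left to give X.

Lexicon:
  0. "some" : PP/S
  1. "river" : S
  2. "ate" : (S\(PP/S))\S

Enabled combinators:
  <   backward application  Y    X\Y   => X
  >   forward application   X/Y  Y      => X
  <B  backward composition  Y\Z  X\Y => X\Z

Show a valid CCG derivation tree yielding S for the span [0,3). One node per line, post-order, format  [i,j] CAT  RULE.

[0,3] S   <
  [0,1] "some" : PP/S
  [1,3] S\(PP/S)   <
    [1,2] "river" : S
    [2,3] "ate" : (S\(PP/S))\S

[0,1] PP/S  lex  "some"
[1,2] S  lex  "river"
[2,3] (S\(PP/S))\S  lex  "ate"
[1,3] S\(PP/S)  <  k=2
[0,3] S  <  k=1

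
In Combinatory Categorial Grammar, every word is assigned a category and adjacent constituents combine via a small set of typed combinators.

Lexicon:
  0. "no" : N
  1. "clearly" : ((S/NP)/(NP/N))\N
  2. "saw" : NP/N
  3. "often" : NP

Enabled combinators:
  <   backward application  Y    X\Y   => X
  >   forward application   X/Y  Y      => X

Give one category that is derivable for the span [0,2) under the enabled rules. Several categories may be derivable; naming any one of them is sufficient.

[0,4] S   >
  [0,3] S/NP   >
    [0,2] (S/NP)/(NP/N)   <
      [0,1] "no" : N
      [1,2] "clearly" : ((S/NP)/(NP/N))\N
    [2,3] "saw" : NP/N
  [3,4] "often" : NP

(S/NP)/(NP/N)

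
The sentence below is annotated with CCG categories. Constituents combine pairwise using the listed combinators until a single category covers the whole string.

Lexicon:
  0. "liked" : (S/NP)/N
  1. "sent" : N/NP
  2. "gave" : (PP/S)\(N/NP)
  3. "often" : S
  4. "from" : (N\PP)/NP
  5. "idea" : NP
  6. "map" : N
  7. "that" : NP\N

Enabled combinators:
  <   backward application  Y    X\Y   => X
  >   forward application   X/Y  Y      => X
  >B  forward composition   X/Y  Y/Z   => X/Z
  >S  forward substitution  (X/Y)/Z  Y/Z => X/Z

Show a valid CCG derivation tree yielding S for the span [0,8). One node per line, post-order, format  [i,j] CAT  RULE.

[0,1] (S/NP)/N  lex  "liked"
[1,2] N/NP  lex  "sent"
[2,3] (PP/S)\(N/NP)  lex  "gave"
[1,3] PP/S  <  k=2
[3,4] S  lex  "often"
[1,4] PP  >  k=3
[4,5] (N\PP)/NP  lex  "from"
[5,6] NP  lex  "idea"
[4,6] N\PP  >  k=5
[1,6] N  <  k=4
[0,6] S/NP  >  k=1
[6,7] N  lex  "map"
[7,8] NP\N  lex  "that"
[6,8] NP  <  k=7
[0,8] S  >  k=6

[0,8] S   >
  [0,6] S/NP   >
    [0,1] "liked" : (S/NP)/N
    [1,6] N   <
      [1,4] PP   >
        [1,3] PP/S   <
          [1,2] "sent" : N/NP
          [2,3] "gave" : (PP/S)\(N/NP)
        [3,4] "often" : S
      [4,6] N\PP   >
        [4,5] "from" : (N\PP)/NP
        [5,6] "idea" : NP
  [6,8] NP   <
    [6,7] "map" : N
    [7,8] "that" : NP\N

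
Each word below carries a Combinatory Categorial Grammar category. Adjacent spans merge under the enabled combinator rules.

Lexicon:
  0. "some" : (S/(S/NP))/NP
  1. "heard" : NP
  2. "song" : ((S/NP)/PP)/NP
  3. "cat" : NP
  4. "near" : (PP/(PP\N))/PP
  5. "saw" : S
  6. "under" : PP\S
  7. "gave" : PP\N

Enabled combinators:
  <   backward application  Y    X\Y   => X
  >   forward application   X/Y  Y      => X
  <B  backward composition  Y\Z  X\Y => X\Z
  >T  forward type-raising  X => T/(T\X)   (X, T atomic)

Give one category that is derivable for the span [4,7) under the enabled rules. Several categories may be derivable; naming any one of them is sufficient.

[0,8] S   >
  [0,2] S/(S/NP)   >
    [0,1] "some" : (S/(S/NP))/NP
    [1,2] "heard" : NP
  [2,8] S/NP   >
    [2,4] (S/NP)/PP   >
      [2,3] "song" : ((S/NP)/PP)/NP
      [3,4] "cat" : NP
    [4,8] PP   >
      [4,7] PP/(PP\N)   >
        [4,5] "near" : (PP/(PP\N))/PP
        [5,7] PP   >
          [5,6] PP/(PP\S)   >T
            [5,6] "saw" : S
          [6,7] "under" : PP\S
      [7,8] "gave" : PP\N

PP/(PP\N)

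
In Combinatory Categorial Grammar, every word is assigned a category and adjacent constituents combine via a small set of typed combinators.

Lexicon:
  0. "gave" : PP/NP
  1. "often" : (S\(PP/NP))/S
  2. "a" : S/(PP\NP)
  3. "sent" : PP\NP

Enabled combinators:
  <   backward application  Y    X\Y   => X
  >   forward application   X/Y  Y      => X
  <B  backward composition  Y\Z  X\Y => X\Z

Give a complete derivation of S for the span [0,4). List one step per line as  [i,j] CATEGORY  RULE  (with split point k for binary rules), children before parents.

[0,1] PP/NP  lex  "gave"
[1,2] (S\(PP/NP))/S  lex  "often"
[2,3] S/(PP\NP)  lex  "a"
[3,4] PP\NP  lex  "sent"
[2,4] S  >  k=3
[1,4] S\(PP/NP)  >  k=2
[0,4] S  <  k=1

[0,4] S   <
  [0,1] "gave" : PP/NP
  [1,4] S\(PP/NP)   >
    [1,2] "often" : (S\(PP/NP))/S
    [2,4] S   >
      [2,3] "a" : S/(PP\NP)
      [3,4] "sent" : PP\NP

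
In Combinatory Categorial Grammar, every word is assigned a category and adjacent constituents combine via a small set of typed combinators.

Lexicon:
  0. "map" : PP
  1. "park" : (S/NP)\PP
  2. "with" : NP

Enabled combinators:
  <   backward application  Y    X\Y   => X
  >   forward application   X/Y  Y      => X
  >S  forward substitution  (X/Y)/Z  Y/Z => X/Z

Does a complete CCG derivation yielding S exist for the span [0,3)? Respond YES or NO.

YES

[0,3] S   >
  [0,2] S/NP   <
    [0,1] "map" : PP
    [1,2] "park" : (S/NP)\PP
  [2,3] "with" : NP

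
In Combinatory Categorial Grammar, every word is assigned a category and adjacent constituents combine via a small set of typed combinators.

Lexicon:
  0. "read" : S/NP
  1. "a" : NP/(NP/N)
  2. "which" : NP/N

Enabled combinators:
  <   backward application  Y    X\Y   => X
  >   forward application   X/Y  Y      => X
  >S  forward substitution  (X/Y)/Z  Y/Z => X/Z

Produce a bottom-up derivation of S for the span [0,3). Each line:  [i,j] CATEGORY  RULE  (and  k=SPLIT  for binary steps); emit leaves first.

[0,1] S/NP  lex  "read"
[1,2] NP/(NP/N)  lex  "a"
[2,3] NP/N  lex  "which"
[1,3] NP  >  k=2
[0,3] S  >  k=1

[0,3] S   >
  [0,1] "read" : S/NP
  [1,3] NP   >
    [1,2] "a" : NP/(NP/N)
    [2,3] "which" : NP/N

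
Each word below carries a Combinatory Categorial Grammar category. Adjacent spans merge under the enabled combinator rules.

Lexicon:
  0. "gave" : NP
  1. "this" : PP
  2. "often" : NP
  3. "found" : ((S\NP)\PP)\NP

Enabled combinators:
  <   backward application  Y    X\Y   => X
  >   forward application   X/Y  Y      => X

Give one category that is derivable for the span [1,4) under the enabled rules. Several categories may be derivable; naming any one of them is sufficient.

[0,4] S   <
  [0,1] "gave" : NP
  [1,4] S\NP   <
    [1,2] "this" : PP
    [2,4] (S\NP)\PP   <
      [2,3] "often" : NP
      [3,4] "found" : ((S\NP)\PP)\NP

S\NP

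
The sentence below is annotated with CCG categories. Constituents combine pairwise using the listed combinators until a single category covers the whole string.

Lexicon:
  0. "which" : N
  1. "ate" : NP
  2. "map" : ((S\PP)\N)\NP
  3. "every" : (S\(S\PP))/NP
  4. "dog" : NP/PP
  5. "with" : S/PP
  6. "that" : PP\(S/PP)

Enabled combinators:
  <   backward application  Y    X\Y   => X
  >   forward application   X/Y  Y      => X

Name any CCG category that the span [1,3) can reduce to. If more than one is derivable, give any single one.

(S\PP)\N

[0,7] S   <
  [0,3] S\PP   <
    [0,1] "which" : N
    [1,3] (S\PP)\N   <
      [1,2] "ate" : NP
      [2,3] "map" : ((S\PP)\N)\NP
  [3,7] S\(S\PP)   >
    [3,4] "every" : (S\(S\PP))/NP
    [4,7] NP   >
      [4,5] "dog" : NP/PP
      [5,7] PP   <
        [5,6] "with" : S/PP
        [6,7] "that" : PP\(S/PP)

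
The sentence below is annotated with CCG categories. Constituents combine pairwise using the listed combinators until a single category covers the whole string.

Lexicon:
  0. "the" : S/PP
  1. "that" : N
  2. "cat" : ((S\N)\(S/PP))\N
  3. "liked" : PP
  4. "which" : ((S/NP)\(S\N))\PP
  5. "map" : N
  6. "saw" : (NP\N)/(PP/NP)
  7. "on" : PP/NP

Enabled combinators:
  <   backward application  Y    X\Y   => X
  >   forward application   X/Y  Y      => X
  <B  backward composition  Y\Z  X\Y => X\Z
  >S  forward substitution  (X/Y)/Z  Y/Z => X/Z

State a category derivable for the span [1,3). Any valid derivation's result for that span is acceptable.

(S\N)\(S/PP)

[0,8] S   >
  [0,5] S/NP   <
    [0,3] S\N   <
      [0,1] "the" : S/PP
      [1,3] (S\N)\(S/PP)   <
        [1,2] "that" : N
        [2,3] "cat" : ((S\N)\(S/PP))\N
    [3,5] (S/NP)\(S\N)   <
      [3,4] "liked" : PP
      [4,5] "which" : ((S/NP)\(S\N))\PP
  [5,8] NP   <
    [5,6] "map" : N
    [6,8] NP\N   >
      [6,7] "saw" : (NP\N)/(PP/NP)
      [7,8] "on" : PP/NP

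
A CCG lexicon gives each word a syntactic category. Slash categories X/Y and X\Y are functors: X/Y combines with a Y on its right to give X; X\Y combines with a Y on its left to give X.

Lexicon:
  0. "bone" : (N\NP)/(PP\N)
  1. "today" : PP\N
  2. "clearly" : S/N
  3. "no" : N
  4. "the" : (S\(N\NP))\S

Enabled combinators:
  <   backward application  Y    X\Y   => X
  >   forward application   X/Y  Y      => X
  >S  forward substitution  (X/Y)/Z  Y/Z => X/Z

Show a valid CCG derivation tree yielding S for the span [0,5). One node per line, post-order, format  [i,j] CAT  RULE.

[0,5] S   <
  [0,2] N\NP   >
    [0,1] "bone" : (N\NP)/(PP\N)
    [1,2] "today" : PP\N
  [2,5] S\(N\NP)   <
    [2,4] S   >
      [2,3] "clearly" : S/N
      [3,4] "no" : N
    [4,5] "the" : (S\(N\NP))\S

[0,1] (N\NP)/(PP\N)  lex  "bone"
[1,2] PP\N  lex  "today"
[0,2] N\NP  >  k=1
[2,3] S/N  lex  "clearly"
[3,4] N  lex  "no"
[2,4] S  >  k=3
[4,5] (S\(N\NP))\S  lex  "the"
[2,5] S\(N\NP)  <  k=4
[0,5] S  <  k=2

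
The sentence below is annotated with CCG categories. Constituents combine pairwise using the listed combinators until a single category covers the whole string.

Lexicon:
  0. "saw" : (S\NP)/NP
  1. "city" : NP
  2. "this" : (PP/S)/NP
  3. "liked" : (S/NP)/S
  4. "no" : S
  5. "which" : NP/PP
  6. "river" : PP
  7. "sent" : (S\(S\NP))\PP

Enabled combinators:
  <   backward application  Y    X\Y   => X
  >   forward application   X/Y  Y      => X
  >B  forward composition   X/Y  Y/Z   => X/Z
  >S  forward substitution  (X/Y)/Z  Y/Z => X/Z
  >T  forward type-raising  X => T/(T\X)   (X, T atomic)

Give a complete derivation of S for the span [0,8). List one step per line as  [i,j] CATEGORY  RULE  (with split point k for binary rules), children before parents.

[0,8] S   <
  [0,2] S\NP   >
    [0,1] "saw" : (S\NP)/NP
    [1,2] "city" : NP
  [2,8] S\(S\NP)   <
    [2,7] PP   >
      [2,5] PP/NP   >S
        [2,3] "this" : (PP/S)/NP
        [3,5] S/NP   >
          [3,4] "liked" : (S/NP)/S
          [4,5] "no" : S
      [5,7] NP   >
        [5,6] "which" : NP/PP
        [6,7] "river" : PP
    [7,8] "sent" : (S\(S\NP))\PP

[0,1] (S\NP)/NP  lex  "saw"
[1,2] NP  lex  "city"
[0,2] S\NP  >  k=1
[2,3] (PP/S)/NP  lex  "this"
[3,4] (S/NP)/S  lex  "liked"
[4,5] S  lex  "no"
[3,5] S/NP  >  k=4
[2,5] PP/NP  >S  k=3
[5,6] NP/PP  lex  "which"
[6,7] PP  lex  "river"
[5,7] NP  >  k=6
[2,7] PP  >  k=5
[7,8] (S\(S\NP))\PP  lex  "sent"
[2,8] S\(S\NP)  <  k=7
[0,8] S  <  k=2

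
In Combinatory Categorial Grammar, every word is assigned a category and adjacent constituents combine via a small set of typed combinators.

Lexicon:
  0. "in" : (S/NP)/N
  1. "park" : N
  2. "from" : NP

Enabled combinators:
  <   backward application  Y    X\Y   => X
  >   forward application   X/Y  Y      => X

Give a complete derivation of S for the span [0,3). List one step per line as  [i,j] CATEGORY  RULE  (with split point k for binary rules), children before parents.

[0,1] (S/NP)/N  lex  "in"
[1,2] N  lex  "park"
[0,2] S/NP  >  k=1
[2,3] NP  lex  "from"
[0,3] S  >  k=2

[0,3] S   >
  [0,2] S/NP   >
    [0,1] "in" : (S/NP)/N
    [1,2] "park" : N
  [2,3] "from" : NP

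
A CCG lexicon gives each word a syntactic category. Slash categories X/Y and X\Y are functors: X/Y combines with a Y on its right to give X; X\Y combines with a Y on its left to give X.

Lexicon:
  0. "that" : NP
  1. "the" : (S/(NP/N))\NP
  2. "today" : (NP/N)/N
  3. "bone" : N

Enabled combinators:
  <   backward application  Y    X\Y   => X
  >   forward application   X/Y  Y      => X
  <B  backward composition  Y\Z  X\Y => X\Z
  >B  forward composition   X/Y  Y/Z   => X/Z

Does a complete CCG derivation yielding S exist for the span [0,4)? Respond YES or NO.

[0,4] S   >
  [0,3] S/N   >B
    [0,2] S/(NP/N)   <
      [0,1] "that" : NP
      [1,2] "the" : (S/(NP/N))\NP
    [2,3] "today" : (NP/N)/N
  [3,4] "bone" : N

YES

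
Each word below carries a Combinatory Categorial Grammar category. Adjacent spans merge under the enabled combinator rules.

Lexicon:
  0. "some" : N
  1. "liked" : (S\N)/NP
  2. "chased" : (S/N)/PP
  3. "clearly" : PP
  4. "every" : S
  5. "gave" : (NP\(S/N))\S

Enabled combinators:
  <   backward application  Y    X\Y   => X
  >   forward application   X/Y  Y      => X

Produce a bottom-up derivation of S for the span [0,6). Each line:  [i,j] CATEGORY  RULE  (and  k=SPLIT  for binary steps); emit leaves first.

[0,1] N  lex  "some"
[1,2] (S\N)/NP  lex  "liked"
[2,3] (S/N)/PP  lex  "chased"
[3,4] PP  lex  "clearly"
[2,4] S/N  >  k=3
[4,5] S  lex  "every"
[5,6] (NP\(S/N))\S  lex  "gave"
[4,6] NP\(S/N)  <  k=5
[2,6] NP  <  k=4
[1,6] S\N  >  k=2
[0,6] S  <  k=1

[0,6] S   <
  [0,1] "some" : N
  [1,6] S\N   >
    [1,2] "liked" : (S\N)/NP
    [2,6] NP   <
      [2,4] S/N   >
        [2,3] "chased" : (S/N)/PP
        [3,4] "clearly" : PP
      [4,6] NP\(S/N)   <
        [4,5] "every" : S
        [5,6] "gave" : (NP\(S/N))\S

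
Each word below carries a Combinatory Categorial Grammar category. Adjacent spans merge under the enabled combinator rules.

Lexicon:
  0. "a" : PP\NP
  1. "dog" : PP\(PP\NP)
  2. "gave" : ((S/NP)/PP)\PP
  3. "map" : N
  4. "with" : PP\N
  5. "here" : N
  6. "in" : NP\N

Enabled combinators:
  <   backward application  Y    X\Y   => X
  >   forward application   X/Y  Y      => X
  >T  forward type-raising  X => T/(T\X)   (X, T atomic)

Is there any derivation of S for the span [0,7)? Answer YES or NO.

[0,7] S   >
  [0,5] S/NP   >
    [0,3] (S/NP)/PP   <
      [0,2] PP   <
        [0,1] "a" : PP\NP
        [1,2] "dog" : PP\(PP\NP)
      [2,3] "gave" : ((S/NP)/PP)\PP
    [3,5] PP   <
      [3,4] "map" : N
      [4,5] "with" : PP\N
  [5,7] NP   <
    [5,6] "here" : N
    [6,7] "in" : NP\N

YES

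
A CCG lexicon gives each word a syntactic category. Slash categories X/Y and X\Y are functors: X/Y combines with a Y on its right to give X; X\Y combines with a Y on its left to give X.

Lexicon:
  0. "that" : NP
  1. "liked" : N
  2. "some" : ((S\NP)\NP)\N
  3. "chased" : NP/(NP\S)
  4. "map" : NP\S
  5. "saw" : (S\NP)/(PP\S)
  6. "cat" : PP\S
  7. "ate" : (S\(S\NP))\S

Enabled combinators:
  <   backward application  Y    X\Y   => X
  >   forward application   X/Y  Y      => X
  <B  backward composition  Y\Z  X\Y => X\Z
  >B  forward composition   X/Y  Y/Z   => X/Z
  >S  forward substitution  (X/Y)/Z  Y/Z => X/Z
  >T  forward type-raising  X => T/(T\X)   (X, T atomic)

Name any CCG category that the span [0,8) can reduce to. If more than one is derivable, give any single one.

S

[0,8] S   <
  [0,3] S\NP   <
    [0,1] "that" : NP
    [1,3] (S\NP)\NP   <
      [1,2] "liked" : N
      [2,3] "some" : ((S\NP)\NP)\N
  [3,8] S\(S\NP)   <
    [3,7] S   <
      [3,5] NP   >
        [3,4] "chased" : NP/(NP\S)
        [4,5] "map" : NP\S
      [5,7] S\NP   >
        [5,6] "saw" : (S\NP)/(PP\S)
        [6,7] "cat" : PP\S
    [7,8] "ate" : (S\(S\NP))\S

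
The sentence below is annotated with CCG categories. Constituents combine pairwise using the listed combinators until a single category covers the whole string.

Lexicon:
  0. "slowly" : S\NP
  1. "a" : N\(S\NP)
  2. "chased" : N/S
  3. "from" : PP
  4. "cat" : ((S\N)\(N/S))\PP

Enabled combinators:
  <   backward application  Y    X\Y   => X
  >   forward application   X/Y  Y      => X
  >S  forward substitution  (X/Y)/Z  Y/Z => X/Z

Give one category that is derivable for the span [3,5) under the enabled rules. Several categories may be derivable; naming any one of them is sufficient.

[0,5] S   <
  [0,2] N   <
    [0,1] "slowly" : S\NP
    [1,2] "a" : N\(S\NP)
  [2,5] S\N   <
    [2,3] "chased" : N/S
    [3,5] (S\N)\(N/S)   <
      [3,4] "from" : PP
      [4,5] "cat" : ((S\N)\(N/S))\PP

(S\N)\(N/S)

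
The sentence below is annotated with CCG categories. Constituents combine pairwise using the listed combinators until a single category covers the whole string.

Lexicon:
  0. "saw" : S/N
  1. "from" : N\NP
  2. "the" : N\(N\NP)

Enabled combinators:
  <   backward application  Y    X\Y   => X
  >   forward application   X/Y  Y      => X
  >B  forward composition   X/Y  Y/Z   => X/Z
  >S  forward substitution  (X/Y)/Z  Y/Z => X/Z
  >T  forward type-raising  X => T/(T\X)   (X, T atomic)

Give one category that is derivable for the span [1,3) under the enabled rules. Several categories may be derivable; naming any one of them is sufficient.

[0,3] S   >
  [0,1] "saw" : S/N
  [1,3] N   <
    [1,2] "from" : N\NP
    [2,3] "the" : N\(N\NP)

N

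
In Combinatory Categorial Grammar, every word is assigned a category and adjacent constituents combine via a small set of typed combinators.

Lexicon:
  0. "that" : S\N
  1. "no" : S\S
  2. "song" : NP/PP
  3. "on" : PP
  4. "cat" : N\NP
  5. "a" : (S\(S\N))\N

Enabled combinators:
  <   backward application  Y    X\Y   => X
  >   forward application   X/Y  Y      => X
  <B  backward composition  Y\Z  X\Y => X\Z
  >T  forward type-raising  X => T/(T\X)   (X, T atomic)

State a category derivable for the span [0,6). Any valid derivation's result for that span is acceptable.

S

[0,6] S   <
  [0,2] S\N   <B
    [0,1] "that" : S\N
    [1,2] "no" : S\S
  [2,6] S\(S\N)   <
    [2,5] N   <
      [2,4] NP   >
        [2,3] "song" : NP/PP
        [3,4] "on" : PP
      [4,5] "cat" : N\NP
    [5,6] "a" : (S\(S\N))\N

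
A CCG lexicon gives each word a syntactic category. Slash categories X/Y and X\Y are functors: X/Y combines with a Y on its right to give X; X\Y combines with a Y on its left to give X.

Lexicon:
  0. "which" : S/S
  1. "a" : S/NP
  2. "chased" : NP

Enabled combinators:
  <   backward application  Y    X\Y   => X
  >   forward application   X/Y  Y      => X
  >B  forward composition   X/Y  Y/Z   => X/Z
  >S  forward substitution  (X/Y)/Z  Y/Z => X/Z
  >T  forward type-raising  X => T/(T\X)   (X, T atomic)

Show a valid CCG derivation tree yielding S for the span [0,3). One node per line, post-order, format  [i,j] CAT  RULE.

[0,3] S   >
  [0,2] S/NP   >B
    [0,1] "which" : S/S
    [1,2] "a" : S/NP
  [2,3] "chased" : NP

[0,1] S/S  lex  "which"
[1,2] S/NP  lex  "a"
[0,2] S/NP  >B  k=1
[2,3] NP  lex  "chased"
[0,3] S  >  k=2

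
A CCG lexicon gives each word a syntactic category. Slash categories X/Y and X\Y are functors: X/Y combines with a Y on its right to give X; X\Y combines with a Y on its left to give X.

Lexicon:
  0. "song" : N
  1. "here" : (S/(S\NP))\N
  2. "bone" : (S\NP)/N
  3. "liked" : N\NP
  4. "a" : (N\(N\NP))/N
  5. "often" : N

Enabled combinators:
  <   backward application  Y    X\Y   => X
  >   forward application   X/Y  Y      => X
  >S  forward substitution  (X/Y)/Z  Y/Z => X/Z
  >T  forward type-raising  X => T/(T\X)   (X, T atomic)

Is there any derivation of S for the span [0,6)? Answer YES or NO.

YES

[0,6] S   >
  [0,2] S/(S\NP)   <
    [0,1] "song" : N
    [1,2] "here" : (S/(S\NP))\N
  [2,6] S\NP   >
    [2,3] "bone" : (S\NP)/N
    [3,6] N   <
      [3,4] "liked" : N\NP
      [4,6] N\(N\NP)   >
        [4,5] "a" : (N\(N\NP))/N
        [5,6] "often" : N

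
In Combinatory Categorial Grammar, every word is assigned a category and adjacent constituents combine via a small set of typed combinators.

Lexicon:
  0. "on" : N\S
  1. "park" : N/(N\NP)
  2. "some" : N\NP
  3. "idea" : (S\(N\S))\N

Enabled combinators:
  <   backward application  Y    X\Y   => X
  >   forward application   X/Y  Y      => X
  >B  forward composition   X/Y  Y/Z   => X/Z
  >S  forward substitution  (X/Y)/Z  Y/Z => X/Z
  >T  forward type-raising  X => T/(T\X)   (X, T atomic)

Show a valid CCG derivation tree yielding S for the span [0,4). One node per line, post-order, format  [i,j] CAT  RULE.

[0,4] S   <
  [0,1] "on" : N\S
  [1,4] S\(N\S)   <
    [1,3] N   >
      [1,2] "park" : N/(N\NP)
      [2,3] "some" : N\NP
    [3,4] "idea" : (S\(N\S))\N

[0,1] N\S  lex  "on"
[1,2] N/(N\NP)  lex  "park"
[2,3] N\NP  lex  "some"
[1,3] N  >  k=2
[3,4] (S\(N\S))\N  lex  "idea"
[1,4] S\(N\S)  <  k=3
[0,4] S  <  k=1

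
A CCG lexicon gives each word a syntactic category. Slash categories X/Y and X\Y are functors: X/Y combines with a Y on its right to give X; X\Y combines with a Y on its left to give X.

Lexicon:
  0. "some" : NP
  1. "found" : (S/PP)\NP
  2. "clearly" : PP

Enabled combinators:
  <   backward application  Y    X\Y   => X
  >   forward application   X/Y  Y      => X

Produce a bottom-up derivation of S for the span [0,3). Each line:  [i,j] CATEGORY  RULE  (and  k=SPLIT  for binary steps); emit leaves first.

[0,3] S   >
  [0,2] S/PP   <
    [0,1] "some" : NP
    [1,2] "found" : (S/PP)\NP
  [2,3] "clearly" : PP

[0,1] NP  lex  "some"
[1,2] (S/PP)\NP  lex  "found"
[0,2] S/PP  <  k=1
[2,3] PP  lex  "clearly"
[0,3] S  >  k=2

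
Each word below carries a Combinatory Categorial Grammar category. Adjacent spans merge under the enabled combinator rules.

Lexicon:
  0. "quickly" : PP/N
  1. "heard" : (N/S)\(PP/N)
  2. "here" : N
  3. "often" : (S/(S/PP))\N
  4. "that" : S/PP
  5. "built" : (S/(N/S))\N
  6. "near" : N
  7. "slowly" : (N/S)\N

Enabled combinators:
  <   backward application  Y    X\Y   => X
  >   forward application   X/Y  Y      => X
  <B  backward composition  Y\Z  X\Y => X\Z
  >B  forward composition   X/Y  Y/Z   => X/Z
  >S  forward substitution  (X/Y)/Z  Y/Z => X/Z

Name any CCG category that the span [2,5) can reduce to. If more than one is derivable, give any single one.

[0,8] S   >
  [0,6] S/(N/S)   <
    [0,5] N   >
      [0,2] N/S   <
        [0,1] "quickly" : PP/N
        [1,2] "heard" : (N/S)\(PP/N)
      [2,5] S   >
        [2,4] S/(S/PP)   <
          [2,3] "here" : N
          [3,4] "often" : (S/(S/PP))\N
        [4,5] "that" : S/PP
    [5,6] "built" : (S/(N/S))\N
  [6,8] N/S   <
    [6,7] "near" : N
    [7,8] "slowly" : (N/S)\N

S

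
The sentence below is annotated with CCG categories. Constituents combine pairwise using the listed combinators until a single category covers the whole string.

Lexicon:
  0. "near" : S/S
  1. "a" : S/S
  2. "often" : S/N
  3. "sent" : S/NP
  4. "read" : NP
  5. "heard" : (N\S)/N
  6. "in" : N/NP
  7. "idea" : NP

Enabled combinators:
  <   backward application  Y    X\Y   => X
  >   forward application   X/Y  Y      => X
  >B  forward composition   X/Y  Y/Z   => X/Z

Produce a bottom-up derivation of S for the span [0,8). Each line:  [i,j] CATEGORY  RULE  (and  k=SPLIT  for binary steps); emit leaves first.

[0,1] S/S  lex  "near"
[1,2] S/S  lex  "a"
[0,2] S/S  >B  k=1
[2,3] S/N  lex  "often"
[0,3] S/N  >B  k=2
[3,4] S/NP  lex  "sent"
[4,5] NP  lex  "read"
[3,5] S  >  k=4
[5,6] (N\S)/N  lex  "heard"
[6,7] N/NP  lex  "in"
[7,8] NP  lex  "idea"
[6,8] N  >  k=7
[5,8] N\S  >  k=6
[3,8] N  <  k=5
[0,8] S  >  k=3

[0,8] S   >
  [0,3] S/N   >B
    [0,2] S/S   >B
      [0,1] "near" : S/S
      [1,2] "a" : S/S
    [2,3] "often" : S/N
  [3,8] N   <
    [3,5] S   >
      [3,4] "sent" : S/NP
      [4,5] "read" : NP
    [5,8] N\S   >
      [5,6] "heard" : (N\S)/N
      [6,8] N   >
        [6,7] "in" : N/NP
        [7,8] "idea" : NP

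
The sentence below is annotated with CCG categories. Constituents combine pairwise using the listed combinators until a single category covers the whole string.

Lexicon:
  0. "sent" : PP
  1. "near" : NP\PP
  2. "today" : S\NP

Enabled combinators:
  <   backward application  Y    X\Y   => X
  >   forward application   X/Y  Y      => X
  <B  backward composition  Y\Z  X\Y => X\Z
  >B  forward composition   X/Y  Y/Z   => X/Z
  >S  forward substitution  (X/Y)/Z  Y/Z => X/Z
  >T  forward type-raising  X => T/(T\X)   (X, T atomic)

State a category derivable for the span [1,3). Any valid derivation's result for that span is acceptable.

[0,3] S   >
  [0,1] S/(S\PP)   >T
    [0,1] "sent" : PP
  [1,3] S\PP   <B
    [1,2] "near" : NP\PP
    [2,3] "today" : S\NP

S\PP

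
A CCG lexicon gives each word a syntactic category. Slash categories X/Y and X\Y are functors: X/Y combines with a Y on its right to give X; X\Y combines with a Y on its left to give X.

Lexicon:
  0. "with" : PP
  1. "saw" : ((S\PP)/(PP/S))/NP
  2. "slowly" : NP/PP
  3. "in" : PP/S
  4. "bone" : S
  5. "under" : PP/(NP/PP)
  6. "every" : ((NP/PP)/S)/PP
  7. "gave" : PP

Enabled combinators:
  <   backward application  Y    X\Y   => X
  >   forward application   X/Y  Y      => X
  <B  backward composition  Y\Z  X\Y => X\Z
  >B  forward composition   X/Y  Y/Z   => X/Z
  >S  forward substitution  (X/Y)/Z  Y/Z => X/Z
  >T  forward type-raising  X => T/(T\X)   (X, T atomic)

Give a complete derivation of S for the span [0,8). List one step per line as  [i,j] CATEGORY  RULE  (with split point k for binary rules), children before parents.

[0,1] PP  lex  "with"
[1,2] ((S\PP)/(PP/S))/NP  lex  "saw"
[2,3] NP/PP  lex  "slowly"
[3,4] PP/S  lex  "in"
[4,5] S  lex  "bone"
[3,5] PP  >  k=4
[2,5] NP  >  k=3
[1,5] (S\PP)/(PP/S)  >  k=2
[5,6] PP/(NP/PP)  lex  "under"
[6,7] ((NP/PP)/S)/PP  lex  "every"
[7,8] PP  lex  "gave"
[6,8] (NP/PP)/S  >  k=7
[5,8] PP/S  >B  k=6
[1,8] S\PP  >  k=5
[0,8] S  <  k=1

[0,8] S   <
  [0,1] "with" : PP
  [1,8] S\PP   >
    [1,5] (S\PP)/(PP/S)   >
      [1,2] "saw" : ((S\PP)/(PP/S))/NP
      [2,5] NP   >
        [2,3] "slowly" : NP/PP
        [3,5] PP   >
          [3,4] "in" : PP/S
          [4,5] "bone" : S
    [5,8] PP/S   >B
      [5,6] "under" : PP/(NP/PP)
      [6,8] (NP/PP)/S   >
        [6,7] "every" : ((NP/PP)/S)/PP
        [7,8] "gave" : PP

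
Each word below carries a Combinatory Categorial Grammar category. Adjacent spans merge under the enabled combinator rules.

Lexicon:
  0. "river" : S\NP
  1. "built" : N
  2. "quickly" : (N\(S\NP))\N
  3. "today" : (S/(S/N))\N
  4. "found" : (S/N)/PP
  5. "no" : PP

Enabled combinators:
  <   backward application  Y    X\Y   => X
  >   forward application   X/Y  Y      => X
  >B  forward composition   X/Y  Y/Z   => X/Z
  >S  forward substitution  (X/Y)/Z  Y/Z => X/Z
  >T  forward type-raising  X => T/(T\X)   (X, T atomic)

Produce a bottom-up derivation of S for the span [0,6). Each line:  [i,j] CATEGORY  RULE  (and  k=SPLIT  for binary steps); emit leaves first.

[0,1] S\NP  lex  "river"
[1,2] N  lex  "built"
[2,3] (N\(S\NP))\N  lex  "quickly"
[1,3] N\(S\NP)  <  k=2
[0,3] N  <  k=1
[3,4] (S/(S/N))\N  lex  "today"
[0,4] S/(S/N)  <  k=3
[4,5] (S/N)/PP  lex  "found"
[5,6] PP  lex  "no"
[4,6] S/N  >  k=5
[0,6] S  >  k=4

[0,6] S   >
  [0,4] S/(S/N)   <
    [0,3] N   <
      [0,1] "river" : S\NP
      [1,3] N\(S\NP)   <
        [1,2] "built" : N
        [2,3] "quickly" : (N\(S\NP))\N
    [3,4] "today" : (S/(S/N))\N
  [4,6] S/N   >
    [4,5] "found" : (S/N)/PP
    [5,6] "no" : PP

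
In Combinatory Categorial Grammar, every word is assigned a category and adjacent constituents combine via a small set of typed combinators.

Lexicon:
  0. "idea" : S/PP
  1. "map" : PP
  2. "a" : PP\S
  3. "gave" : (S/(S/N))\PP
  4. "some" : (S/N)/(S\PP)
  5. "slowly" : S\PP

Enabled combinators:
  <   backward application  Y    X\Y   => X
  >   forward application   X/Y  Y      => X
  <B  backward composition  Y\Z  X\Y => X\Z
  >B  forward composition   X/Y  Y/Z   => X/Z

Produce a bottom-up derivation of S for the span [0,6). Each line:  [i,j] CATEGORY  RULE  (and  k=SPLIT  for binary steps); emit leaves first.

[0,6] S   >
  [0,4] S/(S/N)   <
    [0,3] PP   <
      [0,2] S   >
        [0,1] "idea" : S/PP
        [1,2] "map" : PP
      [2,3] "a" : PP\S
    [3,4] "gave" : (S/(S/N))\PP
  [4,6] S/N   >
    [4,5] "some" : (S/N)/(S\PP)
    [5,6] "slowly" : S\PP

[0,1] S/PP  lex  "idea"
[1,2] PP  lex  "map"
[0,2] S  >  k=1
[2,3] PP\S  lex  "a"
[0,3] PP  <  k=2
[3,4] (S/(S/N))\PP  lex  "gave"
[0,4] S/(S/N)  <  k=3
[4,5] (S/N)/(S\PP)  lex  "some"
[5,6] S\PP  lex  "slowly"
[4,6] S/N  >  k=5
[0,6] S  >  k=4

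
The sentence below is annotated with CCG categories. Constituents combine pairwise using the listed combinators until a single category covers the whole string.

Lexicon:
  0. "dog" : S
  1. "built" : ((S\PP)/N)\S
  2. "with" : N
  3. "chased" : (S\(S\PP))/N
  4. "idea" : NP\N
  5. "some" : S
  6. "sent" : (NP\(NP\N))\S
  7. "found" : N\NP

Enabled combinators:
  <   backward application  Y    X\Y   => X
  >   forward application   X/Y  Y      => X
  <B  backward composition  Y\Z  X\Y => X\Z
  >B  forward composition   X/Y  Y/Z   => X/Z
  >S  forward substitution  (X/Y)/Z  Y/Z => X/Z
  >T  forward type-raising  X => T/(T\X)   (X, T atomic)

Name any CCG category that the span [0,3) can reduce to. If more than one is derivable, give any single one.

[0,8] S   <
  [0,3] S\PP   >
    [0,2] (S\PP)/N   <
      [0,1] "dog" : S
      [1,2] "built" : ((S\PP)/N)\S
    [2,3] "with" : N
  [3,8] S\(S\PP)   >
    [3,4] "chased" : (S\(S\PP))/N
    [4,8] N   <
      [4,7] NP   <
        [4,5] "idea" : NP\N
        [5,7] NP\(NP\N)   <
          [5,6] "some" : S
          [6,7] "sent" : (NP\(NP\N))\S
      [7,8] "found" : N\NP

S\PP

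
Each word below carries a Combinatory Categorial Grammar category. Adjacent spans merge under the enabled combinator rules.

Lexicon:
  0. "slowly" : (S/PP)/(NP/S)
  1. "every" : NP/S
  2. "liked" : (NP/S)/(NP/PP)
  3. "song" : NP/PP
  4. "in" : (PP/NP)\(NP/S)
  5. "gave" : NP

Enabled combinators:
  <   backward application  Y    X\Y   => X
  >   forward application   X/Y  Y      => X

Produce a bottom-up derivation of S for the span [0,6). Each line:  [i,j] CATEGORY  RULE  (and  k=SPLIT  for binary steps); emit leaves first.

[0,6] S   >
  [0,2] S/PP   >
    [0,1] "slowly" : (S/PP)/(NP/S)
    [1,2] "every" : NP/S
  [2,6] PP   >
    [2,5] PP/NP   <
      [2,4] NP/S   >
        [2,3] "liked" : (NP/S)/(NP/PP)
        [3,4] "song" : NP/PP
      [4,5] "in" : (PP/NP)\(NP/S)
    [5,6] "gave" : NP

[0,1] (S/PP)/(NP/S)  lex  "slowly"
[1,2] NP/S  lex  "every"
[0,2] S/PP  >  k=1
[2,3] (NP/S)/(NP/PP)  lex  "liked"
[3,4] NP/PP  lex  "song"
[2,4] NP/S  >  k=3
[4,5] (PP/NP)\(NP/S)  lex  "in"
[2,5] PP/NP  <  k=4
[5,6] NP  lex  "gave"
[2,6] PP  >  k=5
[0,6] S  >  k=2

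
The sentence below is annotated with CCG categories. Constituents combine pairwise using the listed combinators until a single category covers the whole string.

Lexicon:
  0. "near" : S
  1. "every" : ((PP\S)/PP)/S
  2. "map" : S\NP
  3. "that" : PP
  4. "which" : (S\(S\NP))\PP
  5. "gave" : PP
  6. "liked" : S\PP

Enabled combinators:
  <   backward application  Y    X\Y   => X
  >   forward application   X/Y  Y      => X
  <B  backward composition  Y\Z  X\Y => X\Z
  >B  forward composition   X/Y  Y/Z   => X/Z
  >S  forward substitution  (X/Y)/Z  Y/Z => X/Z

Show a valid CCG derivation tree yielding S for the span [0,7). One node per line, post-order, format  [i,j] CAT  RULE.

[0,1] S  lex  "near"
[1,2] ((PP\S)/PP)/S  lex  "every"
[2,3] S\NP  lex  "map"
[3,4] PP  lex  "that"
[4,5] (S\(S\NP))\PP  lex  "which"
[3,5] S\(S\NP)  <  k=4
[2,5] S  <  k=3
[1,5] (PP\S)/PP  >  k=2
[5,6] PP  lex  "gave"
[1,6] PP\S  >  k=5
[0,6] PP  <  k=1
[6,7] S\PP  lex  "liked"
[0,7] S  <  k=6

[0,7] S   <
  [0,6] PP   <
    [0,1] "near" : S
    [1,6] PP\S   >
      [1,5] (PP\S)/PP   >
        [1,2] "every" : ((PP\S)/PP)/S
        [2,5] S   <
          [2,3] "map" : S\NP
          [3,5] S\(S\NP)   <
            [3,4] "that" : PP
            [4,5] "which" : (S\(S\NP))\PP
      [5,6] "gave" : PP
  [6,7] "liked" : S\PP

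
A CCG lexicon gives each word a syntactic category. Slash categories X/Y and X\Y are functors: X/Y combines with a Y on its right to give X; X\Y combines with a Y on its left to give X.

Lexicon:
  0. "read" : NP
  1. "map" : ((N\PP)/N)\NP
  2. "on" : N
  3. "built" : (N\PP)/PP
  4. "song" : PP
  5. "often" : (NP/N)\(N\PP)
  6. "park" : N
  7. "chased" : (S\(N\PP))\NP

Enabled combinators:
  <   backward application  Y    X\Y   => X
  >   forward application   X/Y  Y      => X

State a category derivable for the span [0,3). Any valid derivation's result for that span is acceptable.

N\PP

[0,8] S   <
  [0,3] N\PP   >
    [0,2] (N\PP)/N   <
      [0,1] "read" : NP
      [1,2] "map" : ((N\PP)/N)\NP
    [2,3] "on" : N
  [3,8] S\(N\PP)   <
    [3,7] NP   >
      [3,6] NP/N   <
        [3,5] N\PP   >
          [3,4] "built" : (N\PP)/PP
          [4,5] "song" : PP
        [5,6] "often" : (NP/N)\(N\PP)
      [6,7] "park" : N
    [7,8] "chased" : (S\(N\PP))\NP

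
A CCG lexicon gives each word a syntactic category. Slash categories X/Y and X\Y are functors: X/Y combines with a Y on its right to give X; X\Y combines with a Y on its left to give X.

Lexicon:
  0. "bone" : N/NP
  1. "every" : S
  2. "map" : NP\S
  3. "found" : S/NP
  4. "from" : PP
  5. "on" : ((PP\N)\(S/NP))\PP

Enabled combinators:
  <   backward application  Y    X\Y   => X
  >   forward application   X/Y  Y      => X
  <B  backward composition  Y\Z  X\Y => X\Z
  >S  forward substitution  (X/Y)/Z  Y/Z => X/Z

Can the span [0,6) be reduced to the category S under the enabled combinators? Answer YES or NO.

N/NP S NP\S S/NP PP ((PP\N)\(S/NP))\PP
CKY chart[0,6] = {PP}; S ∉ chart

NO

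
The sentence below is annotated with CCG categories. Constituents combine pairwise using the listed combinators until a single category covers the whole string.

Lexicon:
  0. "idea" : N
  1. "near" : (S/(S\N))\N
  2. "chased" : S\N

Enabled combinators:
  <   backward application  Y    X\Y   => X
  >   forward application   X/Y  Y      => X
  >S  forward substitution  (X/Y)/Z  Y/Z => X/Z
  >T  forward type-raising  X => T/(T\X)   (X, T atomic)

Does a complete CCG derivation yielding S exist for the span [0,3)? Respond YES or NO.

[0,3] S   >
  [0,2] S/(S\N)   <
    [0,1] "idea" : N
    [1,2] "near" : (S/(S\N))\N
  [2,3] "chased" : S\N

YES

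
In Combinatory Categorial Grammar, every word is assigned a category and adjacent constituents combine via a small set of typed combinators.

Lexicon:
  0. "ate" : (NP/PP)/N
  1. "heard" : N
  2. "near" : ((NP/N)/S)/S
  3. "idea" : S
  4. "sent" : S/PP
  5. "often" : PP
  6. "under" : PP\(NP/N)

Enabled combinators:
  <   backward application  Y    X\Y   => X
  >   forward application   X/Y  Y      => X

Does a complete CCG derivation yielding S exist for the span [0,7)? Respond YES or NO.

NO

(NP/PP)/N N ((NP/N)/S)/S S S/PP PP PP\(NP/N)
CKY chart[0,7] = {NP}; S ∉ chart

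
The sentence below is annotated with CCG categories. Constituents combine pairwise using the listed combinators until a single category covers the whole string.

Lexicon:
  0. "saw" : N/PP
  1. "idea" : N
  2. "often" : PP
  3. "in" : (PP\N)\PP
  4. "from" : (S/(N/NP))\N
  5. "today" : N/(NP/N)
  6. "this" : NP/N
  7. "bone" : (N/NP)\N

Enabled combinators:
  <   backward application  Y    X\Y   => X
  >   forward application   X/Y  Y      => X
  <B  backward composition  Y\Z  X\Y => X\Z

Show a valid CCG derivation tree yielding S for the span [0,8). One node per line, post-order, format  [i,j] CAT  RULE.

[0,8] S   >
  [0,5] S/(N/NP)   <
    [0,4] N   >
      [0,1] "saw" : N/PP
      [1,4] PP   <
        [1,2] "idea" : N
        [2,4] PP\N   <
          [2,3] "often" : PP
          [3,4] "in" : (PP\N)\PP
    [4,5] "from" : (S/(N/NP))\N
  [5,8] N/NP   <
    [5,7] N   >
      [5,6] "today" : N/(NP/N)
      [6,7] "this" : NP/N
    [7,8] "bone" : (N/NP)\N

[0,1] N/PP  lex  "saw"
[1,2] N  lex  "idea"
[2,3] PP  lex  "often"
[3,4] (PP\N)\PP  lex  "in"
[2,4] PP\N  <  k=3
[1,4] PP  <  k=2
[0,4] N  >  k=1
[4,5] (S/(N/NP))\N  lex  "from"
[0,5] S/(N/NP)  <  k=4
[5,6] N/(NP/N)  lex  "today"
[6,7] NP/N  lex  "this"
[5,7] N  >  k=6
[7,8] (N/NP)\N  lex  "bone"
[5,8] N/NP  <  k=7
[0,8] S  >  k=5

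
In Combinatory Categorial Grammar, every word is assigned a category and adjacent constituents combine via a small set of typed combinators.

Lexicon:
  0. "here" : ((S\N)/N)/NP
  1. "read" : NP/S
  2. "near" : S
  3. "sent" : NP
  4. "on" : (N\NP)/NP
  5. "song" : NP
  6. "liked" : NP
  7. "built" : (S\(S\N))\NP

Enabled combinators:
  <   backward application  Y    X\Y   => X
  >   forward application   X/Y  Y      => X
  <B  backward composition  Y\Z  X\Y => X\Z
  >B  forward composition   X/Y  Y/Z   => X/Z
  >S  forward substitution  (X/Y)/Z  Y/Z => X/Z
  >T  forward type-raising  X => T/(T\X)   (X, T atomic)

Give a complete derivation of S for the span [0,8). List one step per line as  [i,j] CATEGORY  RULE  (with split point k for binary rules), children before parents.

[0,1] ((S\N)/N)/NP  lex  "here"
[1,2] NP/S  lex  "read"
[2,3] S  lex  "near"
[1,3] NP  >  k=2
[0,3] (S\N)/N  >  k=1
[3,4] NP  lex  "sent"
[4,5] (N\NP)/NP  lex  "on"
[5,6] NP  lex  "song"
[4,6] N\NP  >  k=5
[3,6] N  <  k=4
[0,6] S\N  >  k=3
[6,7] NP  lex  "liked"
[7,8] (S\(S\N))\NP  lex  "built"
[6,8] S\(S\N)  <  k=7
[0,8] S  <  k=6

[0,8] S   <
  [0,6] S\N   >
    [0,3] (S\N)/N   >
      [0,1] "here" : ((S\N)/N)/NP
      [1,3] NP   >
        [1,2] "read" : NP/S
        [2,3] "near" : S
    [3,6] N   <
      [3,4] "sent" : NP
      [4,6] N\NP   >
        [4,5] "on" : (N\NP)/NP
        [5,6] "song" : NP
  [6,8] S\(S\N)   <
    [6,7] "liked" : NP
    [7,8] "built" : (S\(S\N))\NP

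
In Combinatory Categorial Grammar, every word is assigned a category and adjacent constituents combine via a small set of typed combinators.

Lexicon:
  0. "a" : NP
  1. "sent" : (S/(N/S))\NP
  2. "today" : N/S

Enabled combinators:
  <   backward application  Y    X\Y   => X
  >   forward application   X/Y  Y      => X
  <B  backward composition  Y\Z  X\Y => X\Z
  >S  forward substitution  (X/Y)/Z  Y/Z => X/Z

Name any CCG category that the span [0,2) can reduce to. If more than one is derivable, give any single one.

S/(N/S)

[0,3] S   >
  [0,2] S/(N/S)   <
    [0,1] "a" : NP
    [1,2] "sent" : (S/(N/S))\NP
  [2,3] "today" : N/S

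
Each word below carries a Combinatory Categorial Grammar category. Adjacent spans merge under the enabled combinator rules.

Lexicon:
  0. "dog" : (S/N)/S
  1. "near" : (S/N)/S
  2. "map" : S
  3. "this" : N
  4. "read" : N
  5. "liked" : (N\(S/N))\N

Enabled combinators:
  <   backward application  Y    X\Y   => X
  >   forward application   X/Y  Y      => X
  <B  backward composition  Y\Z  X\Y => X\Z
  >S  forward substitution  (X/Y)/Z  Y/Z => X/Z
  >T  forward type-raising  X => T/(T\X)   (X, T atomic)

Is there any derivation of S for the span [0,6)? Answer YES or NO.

NO

(S/N)/S (S/N)/S S N N (N\(S/N))\N
CKY chart[0,6] = {N, N/(N\N), NP/(NP\N), PP/(PP\N), S/(S\N)}; S ∉ chart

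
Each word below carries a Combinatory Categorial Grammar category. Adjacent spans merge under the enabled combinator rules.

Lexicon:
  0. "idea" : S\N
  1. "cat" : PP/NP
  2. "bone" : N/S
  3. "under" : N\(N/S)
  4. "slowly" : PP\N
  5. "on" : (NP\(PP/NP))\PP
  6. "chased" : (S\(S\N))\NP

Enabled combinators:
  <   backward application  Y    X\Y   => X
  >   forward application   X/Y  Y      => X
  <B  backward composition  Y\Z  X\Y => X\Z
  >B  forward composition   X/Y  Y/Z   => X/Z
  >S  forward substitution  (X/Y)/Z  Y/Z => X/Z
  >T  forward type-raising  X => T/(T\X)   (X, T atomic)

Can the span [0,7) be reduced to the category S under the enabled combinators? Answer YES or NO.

[0,7] S   <
  [0,1] "idea" : S\N
  [1,7] S\(S\N)   <
    [1,6] NP   <
      [1,2] "cat" : PP/NP
      [2,6] NP\(PP/NP)   <
        [2,5] PP   <
          [2,4] N   <
            [2,3] "bone" : N/S
            [3,4] "under" : N\(N/S)
          [4,5] "slowly" : PP\N
        [5,6] "on" : (NP\(PP/NP))\PP
    [6,7] "chased" : (S\(S\N))\NP

YES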